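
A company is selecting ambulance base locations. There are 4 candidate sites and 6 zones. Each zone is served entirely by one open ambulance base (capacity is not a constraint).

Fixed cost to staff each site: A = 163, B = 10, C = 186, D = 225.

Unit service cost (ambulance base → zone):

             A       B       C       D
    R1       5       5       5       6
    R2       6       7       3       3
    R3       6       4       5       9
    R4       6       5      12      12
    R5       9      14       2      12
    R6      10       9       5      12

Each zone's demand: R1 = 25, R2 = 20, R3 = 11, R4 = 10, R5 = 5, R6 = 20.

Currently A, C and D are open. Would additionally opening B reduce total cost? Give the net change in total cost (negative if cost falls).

Current service cost with {A, C, D}: 410.
Adding B: each zone re-picks its cheapest; new service cost 389, saving 21.
Extra fixed cost: 10. Net change = 10 − 21 = -11.
(Totals: 984 → 973.)

Yes — net change −11 (cost falls by 11).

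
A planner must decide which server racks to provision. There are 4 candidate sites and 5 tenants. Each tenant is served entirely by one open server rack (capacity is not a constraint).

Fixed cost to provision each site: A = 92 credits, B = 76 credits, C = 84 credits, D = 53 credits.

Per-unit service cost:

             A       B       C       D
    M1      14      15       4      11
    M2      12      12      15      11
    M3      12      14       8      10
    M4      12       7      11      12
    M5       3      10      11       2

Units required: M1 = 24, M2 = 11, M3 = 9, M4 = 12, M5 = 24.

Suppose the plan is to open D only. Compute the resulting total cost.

Each tenant is assigned to its cheapest site among the open ones.
{D}: M1→D 11·24=264, M2→D 11·11=121, M3→D 10·9=90, M4→D 12·12=144, M5→D 2·24=48. Service 667; fixed 53; total 720.

Total cost: 720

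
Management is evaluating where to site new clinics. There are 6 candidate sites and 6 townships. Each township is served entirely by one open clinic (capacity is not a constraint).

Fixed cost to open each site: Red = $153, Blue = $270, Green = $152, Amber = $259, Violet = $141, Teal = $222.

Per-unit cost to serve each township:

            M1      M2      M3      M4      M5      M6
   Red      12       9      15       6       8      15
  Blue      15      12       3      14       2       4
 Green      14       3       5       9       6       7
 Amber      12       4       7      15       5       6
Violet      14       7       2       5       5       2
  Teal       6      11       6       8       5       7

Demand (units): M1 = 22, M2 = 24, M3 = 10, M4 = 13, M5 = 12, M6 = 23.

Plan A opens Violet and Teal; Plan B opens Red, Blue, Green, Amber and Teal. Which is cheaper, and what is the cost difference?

Plan A: {Violet, Teal}: M1→Teal 6·22=132, M2→Violet 7·24=168, M3→Violet 2·10=20, M4→Violet 5·13=65, M5→Violet 5·12=60, M6→Violet 2·23=46. Service 491; fixed 363; total 854.
Plan B: {Red, Blue, Green, Amber, Teal}: M1→Teal 6·22=132, M2→Green 3·24=72, M3→Blue 3·10=30, M4→Red 6·13=78, M5→Blue 2·12=24, M6→Blue 4·23=92. Service 428; fixed 1056; total 1484.
Difference: |854 − 1484| = 630.

Plan A is cheaper by 630.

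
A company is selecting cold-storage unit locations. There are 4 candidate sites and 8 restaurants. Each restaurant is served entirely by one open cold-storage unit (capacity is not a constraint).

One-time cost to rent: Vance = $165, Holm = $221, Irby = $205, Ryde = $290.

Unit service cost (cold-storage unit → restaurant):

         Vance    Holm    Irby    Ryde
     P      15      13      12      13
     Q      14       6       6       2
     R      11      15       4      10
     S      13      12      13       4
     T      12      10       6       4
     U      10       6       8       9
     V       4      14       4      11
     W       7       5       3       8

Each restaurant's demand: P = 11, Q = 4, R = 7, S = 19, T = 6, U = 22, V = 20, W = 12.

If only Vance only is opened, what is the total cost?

Total cost: 1166

Each restaurant is assigned to its cheapest site among the open ones.
{Vance}: P→Vance 15·11=165, Q→Vance 14·4=56, R→Vance 11·7=77, S→Vance 13·19=247, T→Vance 12·6=72, U→Vance 10·22=220, V→Vance 4·20=80, W→Vance 7·12=84. Service 1001; fixed 165; total 1166.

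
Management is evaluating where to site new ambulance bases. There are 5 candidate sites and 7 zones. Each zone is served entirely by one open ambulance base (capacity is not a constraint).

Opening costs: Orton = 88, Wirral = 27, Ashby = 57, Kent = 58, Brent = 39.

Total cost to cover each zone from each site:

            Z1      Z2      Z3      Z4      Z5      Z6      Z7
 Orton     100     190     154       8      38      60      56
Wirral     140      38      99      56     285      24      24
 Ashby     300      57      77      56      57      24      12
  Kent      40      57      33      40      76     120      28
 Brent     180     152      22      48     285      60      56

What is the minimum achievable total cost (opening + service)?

Minimum total cost: 360

For any fixed open set, each zone goes to its cheapest open site; total = fixed + service.
{Wirral, Kent}: Z1→Kent 40, Z2→Wirral 38, Z3→Kent 33, Z4→Kent 40, Z5→Kent 76, Z6→Wirral 24, Z7→Wirral 24. Service 275; fixed 85; total 360.
{Orton, Wirral, Kent}: Z1→Kent 40, Z2→Wirral 38, Z3→Kent 33, Z4→Orton 8, Z5→Orton 38, Z6→Wirral 24, Z7→Wirral 24. Service 205; fixed 173; total 378.
{Ashby, Kent}: Z1→Kent 40, Z2→Ashby 57, Z3→Kent 33, Z4→Kent 40, Z5→Ashby 57, Z6→Ashby 24, Z7→Ashby 12. Service 263; fixed 115; total 378.
{Orton, Wirral, Ashby, Kent, Brent}: service 182 + fixed 269 = 451
No other subset beats 360.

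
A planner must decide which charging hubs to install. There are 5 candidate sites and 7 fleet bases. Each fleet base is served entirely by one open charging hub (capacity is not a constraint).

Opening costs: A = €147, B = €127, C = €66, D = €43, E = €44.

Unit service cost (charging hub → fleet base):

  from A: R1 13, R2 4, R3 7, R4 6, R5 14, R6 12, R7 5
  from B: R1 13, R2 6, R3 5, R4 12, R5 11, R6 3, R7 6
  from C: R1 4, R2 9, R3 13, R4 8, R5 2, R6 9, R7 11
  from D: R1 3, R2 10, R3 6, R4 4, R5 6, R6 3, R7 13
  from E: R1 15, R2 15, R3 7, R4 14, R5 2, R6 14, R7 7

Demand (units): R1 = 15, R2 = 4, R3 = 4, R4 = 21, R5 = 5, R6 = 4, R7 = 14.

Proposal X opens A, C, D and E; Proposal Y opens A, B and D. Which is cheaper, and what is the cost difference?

Proposal X is cheaper by 33.

Proposal X: {A, C, D, E}: R1→D 3·15=45, R2→A 4·4=16, R3→D 6·4=24, R4→D 4·21=84, R5→C 2·5=10, R6→D 3·4=12, R7→A 5·14=70. Service 261; fixed 300; total 561.
Proposal Y: {A, B, D}: R1→D 3·15=45, R2→A 4·4=16, R3→B 5·4=20, R4→D 4·21=84, R5→D 6·5=30, R6→B 3·4=12, R7→A 5·14=70. Service 277; fixed 317; total 594.
Difference: |561 − 594| = 33.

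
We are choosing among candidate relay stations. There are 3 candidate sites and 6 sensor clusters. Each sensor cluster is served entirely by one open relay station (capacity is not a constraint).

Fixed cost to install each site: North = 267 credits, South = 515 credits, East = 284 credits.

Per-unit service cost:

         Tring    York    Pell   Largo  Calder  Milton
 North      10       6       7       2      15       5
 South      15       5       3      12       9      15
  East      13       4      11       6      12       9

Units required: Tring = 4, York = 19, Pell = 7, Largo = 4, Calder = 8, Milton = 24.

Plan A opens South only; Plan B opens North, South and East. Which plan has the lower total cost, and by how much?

Plan A is cheaper by 232.

Plan A: {South}: Tring→South 15·4=60, York→South 5·19=95, Pell→South 3·7=21, Largo→South 12·4=48, Calder→South 9·8=72, Milton→South 15·24=360. Service 656; fixed 515; total 1171.
Plan B: {North, South, East}: Tring→North 10·4=40, York→East 4·19=76, Pell→South 3·7=21, Largo→North 2·4=8, Calder→South 9·8=72, Milton→North 5·24=120. Service 337; fixed 1066; total 1403.
Difference: |1171 − 1403| = 232.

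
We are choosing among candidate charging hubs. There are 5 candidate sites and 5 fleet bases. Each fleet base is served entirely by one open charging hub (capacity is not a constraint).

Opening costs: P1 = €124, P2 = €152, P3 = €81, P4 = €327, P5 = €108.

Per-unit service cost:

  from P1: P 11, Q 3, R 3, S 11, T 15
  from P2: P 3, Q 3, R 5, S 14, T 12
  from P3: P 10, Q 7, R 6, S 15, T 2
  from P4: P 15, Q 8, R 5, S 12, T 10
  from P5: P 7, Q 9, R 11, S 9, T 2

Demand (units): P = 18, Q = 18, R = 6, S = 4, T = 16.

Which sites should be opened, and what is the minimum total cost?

For any fixed open set, each fleet base goes to its cheapest open site; total = fixed + service.
{P2, P3}: P→P2 3·18=54, Q→P2 3·18=54, R→P2 5·6=30, S→P2 14·4=56, T→P3 2·16=32. Service 226; fixed 233; total 459.
{P2, P5}: P→P2 3·18=54, Q→P2 3·18=54, R→P2 5·6=30, S→P5 9·4=36, T→P5 2·16=32. Service 206; fixed 260; total 466.
{P1, P5}: P→P5 7·18=126, Q→P1 3·18=54, R→P1 3·6=18, S→P5 9·4=36, T→P5 2·16=32. Service 266; fixed 232; total 498.
{P1, P2, P3, P4, P5}: service 194 + fixed 792 = 986
No other subset beats 459.

Open P2 and P3; minimum total cost 459.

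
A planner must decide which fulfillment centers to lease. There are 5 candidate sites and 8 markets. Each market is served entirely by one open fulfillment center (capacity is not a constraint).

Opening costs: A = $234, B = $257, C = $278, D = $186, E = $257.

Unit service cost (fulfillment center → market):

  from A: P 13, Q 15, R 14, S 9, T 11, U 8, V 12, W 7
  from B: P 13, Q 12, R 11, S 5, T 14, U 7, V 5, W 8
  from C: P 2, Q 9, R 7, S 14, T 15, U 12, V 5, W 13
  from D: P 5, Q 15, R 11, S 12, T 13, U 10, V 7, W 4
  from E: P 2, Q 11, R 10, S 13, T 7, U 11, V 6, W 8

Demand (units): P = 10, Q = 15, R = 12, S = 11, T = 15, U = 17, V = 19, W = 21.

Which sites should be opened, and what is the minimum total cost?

Open E only; minimum total cost 1279.

For any fixed open set, each market goes to its cheapest open site; total = fixed + service.
{E}: P→E 2·10=20, Q→E 11·15=165, R→E 10·12=120, S→E 13·11=143, T→E 7·15=105, U→E 11·17=187, V→E 6·19=114, W→E 8·21=168. Service 1022; fixed 257; total 1279.
{D}: P→D 5·10=50, Q→D 15·15=225, R→D 11·12=132, S→D 12·11=132, T→D 13·15=195, U→D 10·17=170, V→D 7·19=133, W→D 4·21=84. Service 1121; fixed 186; total 1307.
{B}: service 1089 + fixed 257 = 1346
{A, B, C, D, E}: P→C 2·10=20, Q→C 9·15=135, R→C 7·12=84, S→B 5·11=55, T→E 7·15=105, U→B 7·17=119, V→B 5·19=95, W→D 4·21=84. Service 697; fixed 1212; total 1909.
No other subset beats 1279.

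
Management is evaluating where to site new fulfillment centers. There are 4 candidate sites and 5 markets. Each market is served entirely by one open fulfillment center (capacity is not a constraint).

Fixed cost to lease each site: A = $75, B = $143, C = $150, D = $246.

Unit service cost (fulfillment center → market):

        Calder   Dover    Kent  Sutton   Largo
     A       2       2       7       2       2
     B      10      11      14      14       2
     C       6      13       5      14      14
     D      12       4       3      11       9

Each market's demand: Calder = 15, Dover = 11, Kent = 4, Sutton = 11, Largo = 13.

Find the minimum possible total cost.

Minimum total cost: 203

For any fixed open set, each market goes to its cheapest open site; total = fixed + service.
{A}: Calder→A 2·15=30, Dover→A 2·11=22, Kent→A 7·4=28, Sutton→A 2·11=22, Largo→A 2·13=26. Service 128; fixed 75; total 203.
{A, C}: service 120 + fixed 225 = 345
{A, B}: Calder→A 2·15=30, Dover→A 2·11=22, Kent→A 7·4=28, Sutton→A 2·11=22, Largo→A 2·13=26. Service 128; fixed 218; total 346.
{A, B, C, D}: Calder→A 2·15=30, Dover→A 2·11=22, Kent→D 3·4=12, Sutton→A 2·11=22, Largo→A 2·13=26. Service 112; fixed 614; total 726.
No other subset beats 203.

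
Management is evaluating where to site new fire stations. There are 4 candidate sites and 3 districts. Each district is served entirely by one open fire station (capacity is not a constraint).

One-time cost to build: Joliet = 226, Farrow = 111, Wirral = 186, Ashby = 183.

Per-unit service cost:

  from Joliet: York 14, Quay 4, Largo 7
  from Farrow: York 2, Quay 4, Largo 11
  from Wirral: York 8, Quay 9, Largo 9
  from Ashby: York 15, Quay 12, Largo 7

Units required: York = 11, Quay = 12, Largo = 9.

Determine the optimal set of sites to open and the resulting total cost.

Open Farrow only; minimum total cost 280.

For any fixed open set, each district goes to its cheapest open site; total = fixed + service.
{Farrow}: York→Farrow 2·11=22, Quay→Farrow 4·12=48, Largo→Farrow 11·9=99. Service 169; fixed 111; total 280.
{Farrow, Ashby}: York→Farrow 2·11=22, Quay→Farrow 4·12=48, Largo→Ashby 7·9=63. Service 133; fixed 294; total 427.
{Farrow, Wirral}: service 151 + fixed 297 = 448
{Joliet, Farrow, Wirral, Ashby}: York→Farrow 2·11=22, Quay→Joliet 4·12=48, Largo→Joliet 7·9=63. Service 133; fixed 706; total 839.
No other subset beats 280.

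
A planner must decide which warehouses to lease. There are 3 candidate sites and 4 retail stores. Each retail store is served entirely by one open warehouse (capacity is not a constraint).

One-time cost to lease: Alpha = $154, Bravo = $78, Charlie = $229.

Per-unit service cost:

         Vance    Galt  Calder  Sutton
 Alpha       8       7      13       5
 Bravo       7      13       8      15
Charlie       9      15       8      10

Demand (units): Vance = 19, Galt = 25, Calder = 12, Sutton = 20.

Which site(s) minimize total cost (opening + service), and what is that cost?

Open Alpha and Bravo; minimum total cost 736.

For any fixed open set, each retail store goes to its cheapest open site; total = fixed + service.
{Alpha, Bravo}: Vance→Bravo 7·19=133, Galt→Alpha 7·25=175, Calder→Bravo 8·12=96, Sutton→Alpha 5·20=100. Service 504; fixed 232; total 736.
{Alpha}: service 583 + fixed 154 = 737
{Alpha, Charlie}: Vance→Alpha 8·19=152, Galt→Alpha 7·25=175, Calder→Charlie 8·12=96, Sutton→Alpha 5·20=100. Service 523; fixed 383; total 906.
{Alpha, Bravo, Charlie}: Vance→Bravo 7·19=133, Galt→Alpha 7·25=175, Calder→Bravo 8·12=96, Sutton→Alpha 5·20=100. Service 504; fixed 461; total 965.
No other subset beats 736.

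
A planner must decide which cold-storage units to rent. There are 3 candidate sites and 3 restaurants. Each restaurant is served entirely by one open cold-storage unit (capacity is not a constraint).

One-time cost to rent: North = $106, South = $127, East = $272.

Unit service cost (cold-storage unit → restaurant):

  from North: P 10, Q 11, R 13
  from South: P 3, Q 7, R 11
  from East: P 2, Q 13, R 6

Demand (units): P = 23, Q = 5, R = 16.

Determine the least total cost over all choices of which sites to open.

Minimum total cost: 407

For any fixed open set, each restaurant goes to its cheapest open site; total = fixed + service.
{South}: P→South 3·23=69, Q→South 7·5=35, R→South 11·16=176. Service 280; fixed 127; total 407.
{East}: P→East 2·23=46, Q→East 13·5=65, R→East 6·16=96. Service 207; fixed 272; total 479.
{North, South}: P→South 3·23=69, Q→South 7·5=35, R→South 11·16=176. Service 280; fixed 233; total 513.
{North, South, East}: P→East 2·23=46, Q→South 7·5=35, R→East 6·16=96. Service 177; fixed 505; total 682.
No other subset beats 407.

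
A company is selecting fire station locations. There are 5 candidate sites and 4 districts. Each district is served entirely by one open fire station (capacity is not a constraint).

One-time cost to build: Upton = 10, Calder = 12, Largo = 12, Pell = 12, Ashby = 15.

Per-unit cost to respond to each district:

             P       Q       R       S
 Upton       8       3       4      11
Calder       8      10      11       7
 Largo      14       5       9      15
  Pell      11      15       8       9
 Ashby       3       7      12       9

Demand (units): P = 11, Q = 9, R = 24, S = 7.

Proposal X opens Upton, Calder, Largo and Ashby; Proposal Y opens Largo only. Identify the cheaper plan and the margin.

Proposal X is cheaper by 278.

Proposal X: {Upton, Calder, Largo, Ashby}: P→Ashby 3·11=33, Q→Upton 3·9=27, R→Upton 4·24=96, S→Calder 7·7=49. Service 205; fixed 49; total 254.
Proposal Y: {Largo}: P→Largo 14·11=154, Q→Largo 5·9=45, R→Largo 9·24=216, S→Largo 15·7=105. Service 520; fixed 12; total 532.
Difference: |254 − 532| = 278.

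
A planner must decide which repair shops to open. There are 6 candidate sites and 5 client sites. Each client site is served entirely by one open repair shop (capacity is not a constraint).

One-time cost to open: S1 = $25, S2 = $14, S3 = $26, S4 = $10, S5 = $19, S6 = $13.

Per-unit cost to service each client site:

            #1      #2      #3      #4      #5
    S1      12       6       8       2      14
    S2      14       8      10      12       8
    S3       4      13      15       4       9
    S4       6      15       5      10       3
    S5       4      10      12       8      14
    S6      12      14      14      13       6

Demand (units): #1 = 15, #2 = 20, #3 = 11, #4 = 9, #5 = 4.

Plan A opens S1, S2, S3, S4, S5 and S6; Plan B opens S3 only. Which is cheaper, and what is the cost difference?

Plan A is cheaper by 211.

Plan A: {S1, S2, S3, S4, S5, S6}: #1→S3 4·15=60, #2→S1 6·20=120, #3→S4 5·11=55, #4→S1 2·9=18, #5→S4 3·4=12. Service 265; fixed 107; total 372.
Plan B: {S3}: #1→S3 4·15=60, #2→S3 13·20=260, #3→S3 15·11=165, #4→S3 4·9=36, #5→S3 9·4=36. Service 557; fixed 26; total 583.
Difference: |372 − 583| = 211.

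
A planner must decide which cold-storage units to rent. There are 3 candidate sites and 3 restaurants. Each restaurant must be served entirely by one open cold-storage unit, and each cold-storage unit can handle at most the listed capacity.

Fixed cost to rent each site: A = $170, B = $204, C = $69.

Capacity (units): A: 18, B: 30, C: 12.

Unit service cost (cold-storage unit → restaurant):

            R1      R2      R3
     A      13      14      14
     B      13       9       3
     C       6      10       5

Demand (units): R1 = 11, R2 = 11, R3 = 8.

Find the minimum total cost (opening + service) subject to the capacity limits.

Open {B, C}: R1→C 6·11=66, R2→B 9·11=99, R3→B 3·8=24.
Loads: B carries 19/30, C carries 11/12. Service 189; fixed 273; total 462.
Next best feasible plan costs 470.

Minimum total cost: 462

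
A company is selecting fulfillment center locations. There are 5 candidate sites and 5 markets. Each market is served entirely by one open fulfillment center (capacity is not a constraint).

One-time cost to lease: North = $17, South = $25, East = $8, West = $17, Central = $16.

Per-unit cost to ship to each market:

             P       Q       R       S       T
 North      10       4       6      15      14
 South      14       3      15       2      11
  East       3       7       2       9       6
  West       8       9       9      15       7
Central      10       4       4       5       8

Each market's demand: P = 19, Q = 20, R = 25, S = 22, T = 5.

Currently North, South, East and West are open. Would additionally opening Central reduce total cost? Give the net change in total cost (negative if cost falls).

No — net change +16 (cost rises by 16).

Current service cost with {North, South, East, West}: 241.
Adding Central: each market re-picks its cheapest; new service cost 241, saving 0.
Extra fixed cost: 16. Net change = 16 − 0 = 16.
(Totals: 308 → 324.)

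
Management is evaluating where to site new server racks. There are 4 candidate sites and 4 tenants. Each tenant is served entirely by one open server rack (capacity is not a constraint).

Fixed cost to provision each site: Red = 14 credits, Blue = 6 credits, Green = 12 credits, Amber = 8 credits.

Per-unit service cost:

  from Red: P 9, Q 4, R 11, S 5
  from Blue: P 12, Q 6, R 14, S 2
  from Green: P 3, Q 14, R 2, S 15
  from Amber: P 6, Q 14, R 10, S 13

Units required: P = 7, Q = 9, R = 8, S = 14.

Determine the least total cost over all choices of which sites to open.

Minimum total cost: 133

For any fixed open set, each tenant goes to its cheapest open site; total = fixed + service.
{Red, Blue, Green}: P→Green 3·7=21, Q→Red 4·9=36, R→Green 2·8=16, S→Blue 2·14=28. Service 101; fixed 32; total 133.
{Blue, Green}: service 119 + fixed 18 = 137
{Red, Blue, Green, Amber}: service 101 + fixed 40 = 141
{Blue}: service 278 + fixed 6 = 284
No other subset beats 133.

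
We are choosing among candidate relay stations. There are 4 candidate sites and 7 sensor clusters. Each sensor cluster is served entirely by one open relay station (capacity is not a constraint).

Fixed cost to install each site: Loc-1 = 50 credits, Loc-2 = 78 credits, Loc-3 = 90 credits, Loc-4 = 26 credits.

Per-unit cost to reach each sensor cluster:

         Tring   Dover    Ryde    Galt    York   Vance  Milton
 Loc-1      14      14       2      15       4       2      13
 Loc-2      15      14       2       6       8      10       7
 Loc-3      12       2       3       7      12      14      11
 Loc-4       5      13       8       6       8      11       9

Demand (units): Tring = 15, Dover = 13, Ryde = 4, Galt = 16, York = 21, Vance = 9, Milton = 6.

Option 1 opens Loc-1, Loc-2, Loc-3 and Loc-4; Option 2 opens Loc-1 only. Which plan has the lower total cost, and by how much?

Option 1: {Loc-1, Loc-2, Loc-3, Loc-4}: Tring→Loc-4 5·15=75, Dover→Loc-3 2·13=26, Ryde→Loc-1 2·4=8, Galt→Loc-2 6·16=96, York→Loc-1 4·21=84, Vance→Loc-1 2·9=18, Milton→Loc-2 7·6=42. Service 349; fixed 244; total 593.
Option 2: {Loc-1}: Tring→Loc-1 14·15=210, Dover→Loc-1 14·13=182, Ryde→Loc-1 2·4=8, Galt→Loc-1 15·16=240, York→Loc-1 4·21=84, Vance→Loc-1 2·9=18, Milton→Loc-1 13·6=78. Service 820; fixed 50; total 870.
Difference: |593 − 870| = 277.

Option 1 is cheaper by 277.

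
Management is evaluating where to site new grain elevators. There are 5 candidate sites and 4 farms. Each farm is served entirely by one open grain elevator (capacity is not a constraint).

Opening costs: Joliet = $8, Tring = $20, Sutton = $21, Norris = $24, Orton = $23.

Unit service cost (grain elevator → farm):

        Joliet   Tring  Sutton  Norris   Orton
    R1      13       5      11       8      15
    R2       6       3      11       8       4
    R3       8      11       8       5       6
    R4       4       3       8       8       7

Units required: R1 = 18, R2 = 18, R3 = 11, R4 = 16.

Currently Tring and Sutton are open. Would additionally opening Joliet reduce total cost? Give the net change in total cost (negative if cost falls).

No — net change +8 (cost rises by 8).

Current service cost with {Tring, Sutton}: 280.
Adding Joliet: each farm re-picks its cheapest; new service cost 280, saving 0.
Extra fixed cost: 8. Net change = 8 − 0 = 8.
(Totals: 321 → 329.)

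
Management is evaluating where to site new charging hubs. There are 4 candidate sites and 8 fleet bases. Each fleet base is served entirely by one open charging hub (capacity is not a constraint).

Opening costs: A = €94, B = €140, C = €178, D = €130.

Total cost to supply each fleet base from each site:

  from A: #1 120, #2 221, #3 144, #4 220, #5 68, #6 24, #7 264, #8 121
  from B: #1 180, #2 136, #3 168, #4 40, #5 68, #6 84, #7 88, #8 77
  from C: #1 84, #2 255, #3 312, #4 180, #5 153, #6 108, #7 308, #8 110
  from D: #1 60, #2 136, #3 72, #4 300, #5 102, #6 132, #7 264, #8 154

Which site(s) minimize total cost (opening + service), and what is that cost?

For any fixed open set, each fleet base goes to its cheapest open site; total = fixed + service.
{B, D}: #1→D 60, #2→B 136, #3→D 72, #4→B 40, #5→B 68, #6→B 84, #7→B 88, #8→B 77. Service 625; fixed 270; total 895.
{A, B, D}: service 565 + fixed 364 = 929
{A, B}: #1→A 120, #2→B 136, #3→A 144, #4→B 40, #5→A 68, #6→A 24, #7→B 88, #8→B 77. Service 697; fixed 234; total 931.
{A, B, C, D}: service 565 + fixed 542 = 1107
No other subset beats 895.

Open B and D; minimum total cost 895.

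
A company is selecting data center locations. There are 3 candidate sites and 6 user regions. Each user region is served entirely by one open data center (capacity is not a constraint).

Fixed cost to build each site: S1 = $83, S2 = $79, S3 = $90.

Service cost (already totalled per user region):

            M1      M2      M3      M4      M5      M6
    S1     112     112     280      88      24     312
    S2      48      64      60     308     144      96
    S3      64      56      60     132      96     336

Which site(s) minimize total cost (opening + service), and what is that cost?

For any fixed open set, each user region goes to its cheapest open site; total = fixed + service.
{S1, S2}: M1→S2 48, M2→S2 64, M3→S2 60, M4→S1 88, M5→S1 24, M6→S2 96. Service 380; fixed 162; total 542.
{S1, S2, S3}: M1→S2 48, M2→S3 56, M3→S2 60, M4→S1 88, M5→S1 24, M6→S2 96. Service 372; fixed 252; total 624.
{S2, S3}: service 488 + fixed 169 = 657
{S2}: service 720 + fixed 79 = 799
No other subset beats 542.

Open S1 and S2; minimum total cost 542.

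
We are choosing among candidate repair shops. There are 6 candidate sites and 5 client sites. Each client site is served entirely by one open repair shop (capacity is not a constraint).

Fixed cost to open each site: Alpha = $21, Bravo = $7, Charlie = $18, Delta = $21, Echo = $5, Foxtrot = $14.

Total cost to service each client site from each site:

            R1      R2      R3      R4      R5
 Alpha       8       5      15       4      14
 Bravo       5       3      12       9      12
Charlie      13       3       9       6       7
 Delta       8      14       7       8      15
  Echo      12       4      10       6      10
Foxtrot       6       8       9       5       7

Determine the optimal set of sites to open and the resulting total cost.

For any fixed open set, each client site goes to its cheapest open site; total = fixed + service.
{Bravo, Echo}: R1→Bravo 5, R2→Bravo 3, R3→Echo 10, R4→Echo 6, R5→Echo 10. Service 34; fixed 12; total 46.
{Echo}: service 42 + fixed 5 = 47
{Bravo}: R1→Bravo 5, R2→Bravo 3, R3→Bravo 12, R4→Bravo 9, R5→Bravo 12. Service 41; fixed 7; total 48.
{Alpha, Bravo, Charlie, Delta, Echo, Foxtrot}: service 26 + fixed 86 = 112
No other subset beats 46.

Open Bravo and Echo; minimum total cost 46.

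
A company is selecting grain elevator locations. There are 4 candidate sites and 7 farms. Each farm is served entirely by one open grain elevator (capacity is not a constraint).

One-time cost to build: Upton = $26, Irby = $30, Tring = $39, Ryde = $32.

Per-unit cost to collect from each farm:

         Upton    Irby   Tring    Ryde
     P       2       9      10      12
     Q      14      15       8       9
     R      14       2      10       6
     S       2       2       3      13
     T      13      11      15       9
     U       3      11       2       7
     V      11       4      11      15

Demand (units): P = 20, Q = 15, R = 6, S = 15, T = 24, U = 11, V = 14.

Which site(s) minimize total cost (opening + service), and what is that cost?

Open Upton, Irby and Ryde; minimum total cost 610.

For any fixed open set, each farm goes to its cheapest open site; total = fixed + service.
{Upton, Irby, Ryde}: P→Upton 2·20=40, Q→Ryde 9·15=135, R→Irby 2·6=12, S→Upton 2·15=30, T→Ryde 9·24=216, U→Upton 3·11=33, V→Irby 4·14=56. Service 522; fixed 88; total 610.
{Upton, Irby, Tring, Ryde}: service 496 + fixed 127 = 623
{Upton, Irby, Tring}: P→Upton 2·20=40, Q→Tring 8·15=120, R→Irby 2·6=12, S→Upton 2·15=30, T→Irby 11·24=264, U→Tring 2·11=22, V→Irby 4·14=56. Service 544; fixed 95; total 639.
{Upton}: P→Upton 2·20=40, Q→Upton 14·15=210, R→Upton 14·6=84, S→Upton 2·15=30, T→Upton 13·24=312, U→Upton 3·11=33, V→Upton 11·14=154. Service 863; fixed 26; total 889.
(All 15 nonempty subsets were checked; Upton, Irby and Ryde is lowest.)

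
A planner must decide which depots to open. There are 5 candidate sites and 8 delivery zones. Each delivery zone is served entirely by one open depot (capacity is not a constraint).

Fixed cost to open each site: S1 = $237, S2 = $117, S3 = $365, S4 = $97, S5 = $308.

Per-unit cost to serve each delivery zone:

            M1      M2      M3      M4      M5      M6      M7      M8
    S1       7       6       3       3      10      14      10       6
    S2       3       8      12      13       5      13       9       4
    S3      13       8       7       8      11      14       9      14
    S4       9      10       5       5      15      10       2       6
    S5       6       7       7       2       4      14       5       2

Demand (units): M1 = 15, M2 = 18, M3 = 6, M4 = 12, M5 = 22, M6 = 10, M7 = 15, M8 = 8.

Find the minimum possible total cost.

For any fixed open set, each delivery zone goes to its cheapest open site; total = fixed + service.
{S2, S4}: M1→S2 3·15=45, M2→S2 8·18=144, M3→S4 5·6=30, M4→S4 5·12=60, M5→S2 5·22=110, M6→S4 10·10=100, M7→S4 2·15=30, M8→S2 4·8=32. Service 551; fixed 214; total 765.
{S4, S5}: service 504 + fixed 405 = 909
{S5}: M1→S5 6·15=90, M2→S5 7·18=126, M3→S5 7·6=42, M4→S5 2·12=24, M5→S5 4·22=88, M6→S5 14·10=140, M7→S5 5·15=75, M8→S5 2·8=16. Service 601; fixed 308; total 909.
{S1, S2, S3, S4, S5}: M1→S2 3·15=45, M2→S1 6·18=108, M3→S1 3·6=18, M4→S5 2·12=24, M5→S5 4·22=88, M6→S4 10·10=100, M7→S4 2·15=30, M8→S5 2·8=16. Service 429; fixed 1124; total 1553.
No other subset beats 765.

Minimum total cost: 765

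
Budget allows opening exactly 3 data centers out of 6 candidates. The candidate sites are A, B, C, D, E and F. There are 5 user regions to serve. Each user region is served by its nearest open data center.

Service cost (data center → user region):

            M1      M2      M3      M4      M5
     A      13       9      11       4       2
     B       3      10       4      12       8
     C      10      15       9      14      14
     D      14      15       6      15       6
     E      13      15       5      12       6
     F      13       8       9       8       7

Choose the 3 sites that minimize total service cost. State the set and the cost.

Choose A, B and F; total service cost 21.

With exactly 3 open, each user region uses its cheapest among the chosen.
{A, B, F}: M1→B 3, M2→F 8, M3→B 4, M4→A 4, M5→A 2. Service cost 21.
{A, B, C}: service cost 22
{A, B, D}: service cost 22
Among all 20 size-3 choices, {A, B, F} is lowest.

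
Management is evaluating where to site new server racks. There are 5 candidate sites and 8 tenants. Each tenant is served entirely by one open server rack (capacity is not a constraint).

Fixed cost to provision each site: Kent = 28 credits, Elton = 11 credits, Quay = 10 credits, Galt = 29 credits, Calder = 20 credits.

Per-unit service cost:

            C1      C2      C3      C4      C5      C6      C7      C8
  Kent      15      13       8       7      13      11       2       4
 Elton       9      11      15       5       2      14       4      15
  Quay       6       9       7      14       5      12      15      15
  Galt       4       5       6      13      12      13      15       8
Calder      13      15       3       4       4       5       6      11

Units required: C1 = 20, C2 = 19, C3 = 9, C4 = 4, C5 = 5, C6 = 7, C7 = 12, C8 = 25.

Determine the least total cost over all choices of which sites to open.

Minimum total cost: 474

For any fixed open set, each tenant goes to its cheapest open site; total = fixed + service.
{Kent, Galt, Calder}: C1→Galt 4·20=80, C2→Galt 5·19=95, C3→Calder 3·9=27, C4→Calder 4·4=16, C5→Calder 4·5=20, C6→Calder 5·7=35, C7→Kent 2·12=24, C8→Kent 4·25=100. Service 397; fixed 77; total 474.
{Kent, Elton, Galt, Calder}: C1→Galt 4·20=80, C2→Galt 5·19=95, C3→Calder 3·9=27, C4→Calder 4·4=16, C5→Elton 2·5=10, C6→Calder 5·7=35, C7→Kent 2·12=24, C8→Kent 4·25=100. Service 387; fixed 88; total 475.
{Kent, Quay, Galt, Calder}: service 397 + fixed 87 = 484
{Kent, Elton, Quay, Galt, Calder}: service 387 + fixed 98 = 485
No other subset beats 474.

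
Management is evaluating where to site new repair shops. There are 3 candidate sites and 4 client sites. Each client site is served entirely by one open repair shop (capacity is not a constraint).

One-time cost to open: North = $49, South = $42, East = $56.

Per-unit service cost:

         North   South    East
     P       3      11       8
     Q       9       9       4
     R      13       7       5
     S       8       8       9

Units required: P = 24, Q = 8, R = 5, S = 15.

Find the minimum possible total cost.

For any fixed open set, each client site goes to its cheapest open site; total = fixed + service.
{North, East}: P→North 3·24=72, Q→East 4·8=32, R→East 5·5=25, S→North 8·15=120. Service 249; fixed 105; total 354.
{North}: P→North 3·24=72, Q→North 9·8=72, R→North 13·5=65, S→North 8·15=120. Service 329; fixed 49; total 378.
{North, South}: service 299 + fixed 91 = 390
{North, South, East}: service 249 + fixed 147 = 396
No other subset beats 354.

Minimum total cost: 354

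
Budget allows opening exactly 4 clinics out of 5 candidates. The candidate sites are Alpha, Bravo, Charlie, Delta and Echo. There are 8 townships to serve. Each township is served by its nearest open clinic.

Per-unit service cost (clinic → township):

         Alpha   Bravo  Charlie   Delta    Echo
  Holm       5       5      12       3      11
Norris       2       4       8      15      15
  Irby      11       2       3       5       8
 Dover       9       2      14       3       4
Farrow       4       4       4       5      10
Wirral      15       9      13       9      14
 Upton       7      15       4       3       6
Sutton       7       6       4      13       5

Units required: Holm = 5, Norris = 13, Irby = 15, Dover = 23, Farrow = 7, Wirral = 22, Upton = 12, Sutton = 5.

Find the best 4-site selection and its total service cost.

With exactly 4 open, each township uses its cheapest among the chosen.
{Alpha, Bravo, Charlie, Delta}: Holm→Delta 3·5=15, Norris→Alpha 2·13=26, Irby→Bravo 2·15=30, Dover→Bravo 2·23=46, Farrow→Alpha 4·7=28, Wirral→Bravo 9·22=198, Upton→Delta 3·12=36, Sutton→Charlie 4·5=20. Service cost 399.
{Alpha, Bravo, Delta, Echo}: service cost 404
{Alpha, Bravo, Charlie, Echo}: service cost 421
Among all 5 size-4 choices, {Alpha, Bravo, Charlie, Delta} is lowest.

Choose Alpha, Bravo, Charlie and Delta; total service cost 399.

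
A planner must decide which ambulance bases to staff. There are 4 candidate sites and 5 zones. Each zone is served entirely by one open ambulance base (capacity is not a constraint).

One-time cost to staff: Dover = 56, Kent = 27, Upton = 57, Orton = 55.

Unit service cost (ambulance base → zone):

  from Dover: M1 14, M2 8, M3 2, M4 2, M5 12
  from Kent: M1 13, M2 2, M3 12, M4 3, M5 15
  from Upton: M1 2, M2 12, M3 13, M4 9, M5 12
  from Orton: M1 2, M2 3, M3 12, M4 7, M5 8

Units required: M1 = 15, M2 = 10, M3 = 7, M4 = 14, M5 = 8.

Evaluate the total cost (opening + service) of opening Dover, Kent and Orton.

Total cost: 294

Each zone is assigned to its cheapest site among the open ones.
{Dover, Kent, Orton}: M1→Orton 2·15=30, M2→Kent 2·10=20, M3→Dover 2·7=14, M4→Dover 2·14=28, M5→Orton 8·8=64. Service 156; fixed 138; total 294.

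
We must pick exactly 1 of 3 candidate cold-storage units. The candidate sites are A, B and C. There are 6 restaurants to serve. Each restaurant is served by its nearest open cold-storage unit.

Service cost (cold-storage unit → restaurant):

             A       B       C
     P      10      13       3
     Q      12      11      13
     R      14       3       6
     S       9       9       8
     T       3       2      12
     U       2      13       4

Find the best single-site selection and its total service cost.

Choose C only; total service cost 46.

With exactly 1 open, each restaurant uses its cheapest among the chosen.
{C}: P→C 3, Q→C 13, R→C 6, S→C 8, T→C 12, U→C 4. Service cost 46.
{A}: service cost 50
{B}: service cost 51
Among all 3 size-1 choices, {C} is lowest.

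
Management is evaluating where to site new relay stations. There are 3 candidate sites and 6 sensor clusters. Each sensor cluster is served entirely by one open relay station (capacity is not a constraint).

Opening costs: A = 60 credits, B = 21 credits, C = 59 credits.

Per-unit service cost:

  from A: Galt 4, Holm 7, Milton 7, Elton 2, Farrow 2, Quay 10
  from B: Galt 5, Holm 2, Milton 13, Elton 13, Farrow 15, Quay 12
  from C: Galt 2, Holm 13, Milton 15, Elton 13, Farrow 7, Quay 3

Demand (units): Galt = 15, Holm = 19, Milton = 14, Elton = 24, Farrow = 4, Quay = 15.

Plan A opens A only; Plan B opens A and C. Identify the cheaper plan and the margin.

Plan B is cheaper by 76.

Plan A: {A}: Galt→A 4·15=60, Holm→A 7·19=133, Milton→A 7·14=98, Elton→A 2·24=48, Farrow→A 2·4=8, Quay→A 10·15=150. Service 497; fixed 60; total 557.
Plan B: {A, C}: Galt→C 2·15=30, Holm→A 7·19=133, Milton→A 7·14=98, Elton→A 2·24=48, Farrow→A 2·4=8, Quay→C 3·15=45. Service 362; fixed 119; total 481.
Difference: |557 − 481| = 76.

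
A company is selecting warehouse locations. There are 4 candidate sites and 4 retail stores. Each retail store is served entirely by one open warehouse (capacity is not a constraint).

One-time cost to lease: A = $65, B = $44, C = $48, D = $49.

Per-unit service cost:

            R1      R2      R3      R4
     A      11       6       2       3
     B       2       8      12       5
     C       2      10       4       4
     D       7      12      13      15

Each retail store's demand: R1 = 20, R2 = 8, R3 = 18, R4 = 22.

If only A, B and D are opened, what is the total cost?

Each retail store is assigned to its cheapest site among the open ones.
{A, B, D}: R1→B 2·20=40, R2→A 6·8=48, R3→A 2·18=36, R4→A 3·22=66. Service 190; fixed 158; total 348.

Total cost: 348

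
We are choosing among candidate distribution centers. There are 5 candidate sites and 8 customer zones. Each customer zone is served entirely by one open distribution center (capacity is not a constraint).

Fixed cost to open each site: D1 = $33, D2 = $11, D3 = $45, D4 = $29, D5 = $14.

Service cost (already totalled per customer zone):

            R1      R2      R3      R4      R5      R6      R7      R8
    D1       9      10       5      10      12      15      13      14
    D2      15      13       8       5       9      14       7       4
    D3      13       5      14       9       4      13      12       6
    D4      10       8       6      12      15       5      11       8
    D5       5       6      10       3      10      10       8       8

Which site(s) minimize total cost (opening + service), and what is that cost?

For any fixed open set, each customer zone goes to its cheapest open site; total = fixed + service.
{D5}: R1→D5 5, R2→D5 6, R3→D5 10, R4→D5 3, R5→D5 10, R6→D5 10, R7→D5 8, R8→D5 8. Service 60; fixed 14; total 74.
{D2, D5}: R1→D5 5, R2→D5 6, R3→D2 8, R4→D5 3, R5→D2 9, R6→D5 10, R7→D2 7, R8→D2 4. Service 52; fixed 25; total 77.
{D2}: service 75 + fixed 11 = 86
{D1, D2, D3, D4, D5}: R1→D5 5, R2→D3 5, R3→D1 5, R4→D5 3, R5→D3 4, R6→D4 5, R7→D2 7, R8→D2 4. Service 38; fixed 132; total 170.
No other subset beats 74.

Open D5 only; minimum total cost 74.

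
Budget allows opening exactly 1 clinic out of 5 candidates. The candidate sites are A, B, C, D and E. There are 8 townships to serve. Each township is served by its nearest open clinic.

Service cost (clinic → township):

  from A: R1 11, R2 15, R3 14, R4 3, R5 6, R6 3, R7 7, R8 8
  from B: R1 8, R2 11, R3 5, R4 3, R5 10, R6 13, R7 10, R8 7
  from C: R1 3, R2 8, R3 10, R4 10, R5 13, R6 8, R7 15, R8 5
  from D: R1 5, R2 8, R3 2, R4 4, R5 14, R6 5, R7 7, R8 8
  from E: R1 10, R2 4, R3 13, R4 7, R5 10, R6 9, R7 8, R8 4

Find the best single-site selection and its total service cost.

Choose D only; total service cost 53.

With exactly 1 open, each township uses its cheapest among the chosen.
{D}: R1→D 5, R2→D 8, R3→D 2, R4→D 4, R5→D 14, R6→D 5, R7→D 7, R8→D 8. Service cost 53.
{E}: service cost 65
{A}: service cost 67
Among all 5 size-1 choices, {D} is lowest.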